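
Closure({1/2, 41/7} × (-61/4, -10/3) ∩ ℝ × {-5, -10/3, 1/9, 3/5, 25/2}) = {1/2, 41/7} × {-5}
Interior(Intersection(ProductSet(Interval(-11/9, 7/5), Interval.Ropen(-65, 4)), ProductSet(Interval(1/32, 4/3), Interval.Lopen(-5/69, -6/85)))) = ProductSet(Interval.open(1/32, 4/3), Interval.open(-5/69, -6/85))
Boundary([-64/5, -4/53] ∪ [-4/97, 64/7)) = {-64/5, -4/53, -4/97, 64/7}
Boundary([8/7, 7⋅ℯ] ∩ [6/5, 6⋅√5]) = {6/5, 6⋅√5}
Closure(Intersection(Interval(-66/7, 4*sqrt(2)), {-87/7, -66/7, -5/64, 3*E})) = {-66/7, -5/64}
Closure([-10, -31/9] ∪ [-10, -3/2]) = [-10, -3/2]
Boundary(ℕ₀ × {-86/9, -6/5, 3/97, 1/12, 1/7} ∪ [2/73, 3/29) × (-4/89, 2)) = (ℕ₀ × {-86/9, -6/5}) ∪ ({2/73, 3/29} × [-4/89, 2]) ∪ ([2/73, 3/29] × {-4/89, 2}) ∪ ((ℕ₀ \ (2/73, 3/29)) × {-86/9, -6/5, 3/97, 1/12, 1/7})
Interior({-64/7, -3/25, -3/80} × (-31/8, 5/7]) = ∅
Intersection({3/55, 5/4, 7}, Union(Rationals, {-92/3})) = {3/55, 5/4, 7}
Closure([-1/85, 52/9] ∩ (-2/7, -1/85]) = {-1/85}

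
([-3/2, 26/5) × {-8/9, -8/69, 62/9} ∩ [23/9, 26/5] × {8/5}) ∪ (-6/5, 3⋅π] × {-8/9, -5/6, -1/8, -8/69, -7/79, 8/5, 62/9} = (-6/5, 3⋅π] × {-8/9, -5/6, -1/8, -8/69, -7/79, 8/5, 62/9}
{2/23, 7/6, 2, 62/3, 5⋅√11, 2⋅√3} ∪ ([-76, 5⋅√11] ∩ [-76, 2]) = [-76, 2] ∪ {62/3, 5⋅√11, 2⋅√3}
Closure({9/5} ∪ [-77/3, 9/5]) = [-77/3, 9/5]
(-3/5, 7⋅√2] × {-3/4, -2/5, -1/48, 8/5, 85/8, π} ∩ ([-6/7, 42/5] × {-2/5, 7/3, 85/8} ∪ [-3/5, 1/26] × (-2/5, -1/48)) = (-3/5, 42/5] × {-2/5, 85/8}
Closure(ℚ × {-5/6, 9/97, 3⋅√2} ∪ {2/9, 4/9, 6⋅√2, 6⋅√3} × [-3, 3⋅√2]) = (ℝ × {-5/6, 9/97, 3⋅√2}) ∪ ({2/9, 4/9, 6⋅√2, 6⋅√3} × [-3, 3⋅√2])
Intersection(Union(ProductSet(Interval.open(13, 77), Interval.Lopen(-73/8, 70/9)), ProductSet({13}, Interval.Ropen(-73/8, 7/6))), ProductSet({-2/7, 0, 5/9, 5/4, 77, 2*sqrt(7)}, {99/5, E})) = EmptySet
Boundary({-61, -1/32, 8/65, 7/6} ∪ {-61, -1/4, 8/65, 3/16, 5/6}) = {-61, -1/4, -1/32, 8/65, 3/16, 5/6, 7/6}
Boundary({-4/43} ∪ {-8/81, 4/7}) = {-8/81, -4/43, 4/7}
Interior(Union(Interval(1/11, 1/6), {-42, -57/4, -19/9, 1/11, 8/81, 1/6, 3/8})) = Interval.open(1/11, 1/6)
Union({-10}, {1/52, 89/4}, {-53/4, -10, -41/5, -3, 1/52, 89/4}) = {-53/4, -10, -41/5, -3, 1/52, 89/4}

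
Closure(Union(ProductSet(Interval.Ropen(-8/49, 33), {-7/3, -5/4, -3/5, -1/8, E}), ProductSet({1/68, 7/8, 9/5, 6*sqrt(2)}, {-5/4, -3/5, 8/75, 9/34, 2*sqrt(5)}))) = Union(ProductSet({1/68, 7/8, 9/5, 6*sqrt(2)}, {-5/4, -3/5, 8/75, 9/34, 2*sqrt(5)}), ProductSet(Interval(-8/49, 33), {-7/3, -5/4, -3/5, -1/8, E}))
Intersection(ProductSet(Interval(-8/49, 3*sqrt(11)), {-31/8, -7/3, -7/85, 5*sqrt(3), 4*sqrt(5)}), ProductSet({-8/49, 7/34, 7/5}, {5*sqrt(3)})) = ProductSet({-8/49, 7/34, 7/5}, {5*sqrt(3)})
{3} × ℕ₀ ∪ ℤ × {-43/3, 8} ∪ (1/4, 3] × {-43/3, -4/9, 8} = ({3} × ℕ₀) ∪ (ℤ × {-43/3, 8}) ∪ ((1/4, 3] × {-43/3, -4/9, 8})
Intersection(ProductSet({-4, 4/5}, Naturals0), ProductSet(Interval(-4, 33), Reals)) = ProductSet({-4, 4/5}, Naturals0)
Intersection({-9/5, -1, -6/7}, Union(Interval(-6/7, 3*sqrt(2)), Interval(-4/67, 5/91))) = {-6/7}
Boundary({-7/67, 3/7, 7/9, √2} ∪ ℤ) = ℤ ∪ {-7/67, 3/7, 7/9, √2}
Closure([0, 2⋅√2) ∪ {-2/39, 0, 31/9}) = {-2/39, 31/9} ∪ [0, 2⋅√2]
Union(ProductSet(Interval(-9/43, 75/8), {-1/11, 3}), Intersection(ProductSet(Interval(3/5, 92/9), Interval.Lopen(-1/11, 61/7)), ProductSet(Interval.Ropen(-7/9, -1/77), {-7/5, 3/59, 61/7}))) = ProductSet(Interval(-9/43, 75/8), {-1/11, 3})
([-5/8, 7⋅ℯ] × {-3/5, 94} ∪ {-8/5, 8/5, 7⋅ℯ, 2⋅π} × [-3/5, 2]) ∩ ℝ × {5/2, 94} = [-5/8, 7⋅ℯ] × {94}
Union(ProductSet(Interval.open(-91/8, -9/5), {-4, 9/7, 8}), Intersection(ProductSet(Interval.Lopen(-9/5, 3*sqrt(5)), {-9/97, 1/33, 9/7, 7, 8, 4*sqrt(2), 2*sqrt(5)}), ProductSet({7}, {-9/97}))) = ProductSet(Interval.open(-91/8, -9/5), {-4, 9/7, 8})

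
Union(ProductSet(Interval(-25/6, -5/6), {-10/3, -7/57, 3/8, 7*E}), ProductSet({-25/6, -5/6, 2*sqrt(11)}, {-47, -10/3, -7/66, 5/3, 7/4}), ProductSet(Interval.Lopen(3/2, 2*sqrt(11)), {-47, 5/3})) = Union(ProductSet({-25/6, -5/6, 2*sqrt(11)}, {-47, -10/3, -7/66, 5/3, 7/4}), ProductSet(Interval(-25/6, -5/6), {-10/3, -7/57, 3/8, 7*E}), ProductSet(Interval.Lopen(3/2, 2*sqrt(11)), {-47, 5/3}))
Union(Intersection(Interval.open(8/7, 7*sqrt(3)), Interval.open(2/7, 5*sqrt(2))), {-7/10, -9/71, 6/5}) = Union({-7/10, -9/71}, Interval.open(8/7, 5*sqrt(2)))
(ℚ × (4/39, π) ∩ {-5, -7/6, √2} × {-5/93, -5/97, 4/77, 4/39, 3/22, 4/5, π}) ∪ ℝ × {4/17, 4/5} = (ℝ × {4/17, 4/5}) ∪ ({-5, -7/6} × {3/22, 4/5})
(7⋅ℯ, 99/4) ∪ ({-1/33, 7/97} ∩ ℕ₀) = (7⋅ℯ, 99/4)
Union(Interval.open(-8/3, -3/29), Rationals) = Union(Interval(-8/3, -3/29), Rationals)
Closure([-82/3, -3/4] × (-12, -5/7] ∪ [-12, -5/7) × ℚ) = ([-12, -5/7) × ℚ) ∪ ([-3/4, -5/7] × ℝ) ∪ ([-82/3, -3/4] × [-12, -5/7]) ∪ ([-12, -5/7] × ((-∞, -12] ∪ [-5/7, ∞)))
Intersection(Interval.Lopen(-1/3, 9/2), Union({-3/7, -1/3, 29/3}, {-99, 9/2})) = {9/2}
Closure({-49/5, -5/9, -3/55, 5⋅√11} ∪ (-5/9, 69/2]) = {-49/5} ∪ [-5/9, 69/2]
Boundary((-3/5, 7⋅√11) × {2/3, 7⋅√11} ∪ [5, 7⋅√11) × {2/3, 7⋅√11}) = [-3/5, 7⋅√11] × {2/3, 7⋅√11}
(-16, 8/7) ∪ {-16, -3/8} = [-16, 8/7)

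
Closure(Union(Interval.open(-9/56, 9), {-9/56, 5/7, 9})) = Interval(-9/56, 9)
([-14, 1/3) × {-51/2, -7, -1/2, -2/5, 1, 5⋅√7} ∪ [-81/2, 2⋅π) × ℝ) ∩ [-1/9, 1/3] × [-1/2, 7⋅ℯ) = [-1/9, 1/3] × [-1/2, 7⋅ℯ)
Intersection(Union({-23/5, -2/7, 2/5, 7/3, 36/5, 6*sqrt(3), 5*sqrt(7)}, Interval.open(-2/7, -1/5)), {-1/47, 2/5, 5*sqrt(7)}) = {2/5, 5*sqrt(7)}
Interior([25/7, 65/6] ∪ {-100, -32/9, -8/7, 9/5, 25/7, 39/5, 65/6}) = (25/7, 65/6)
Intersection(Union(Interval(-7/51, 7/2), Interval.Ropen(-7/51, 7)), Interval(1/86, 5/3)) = Interval(1/86, 5/3)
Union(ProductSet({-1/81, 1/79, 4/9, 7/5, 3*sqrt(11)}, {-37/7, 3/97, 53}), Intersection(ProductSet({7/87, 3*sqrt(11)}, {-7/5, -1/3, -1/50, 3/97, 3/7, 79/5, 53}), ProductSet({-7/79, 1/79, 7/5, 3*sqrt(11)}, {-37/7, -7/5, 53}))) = Union(ProductSet({3*sqrt(11)}, {-7/5, 53}), ProductSet({-1/81, 1/79, 4/9, 7/5, 3*sqrt(11)}, {-37/7, 3/97, 53}))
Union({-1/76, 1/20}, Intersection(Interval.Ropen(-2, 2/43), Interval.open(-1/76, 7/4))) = Union({1/20}, Interval.Ropen(-1/76, 2/43))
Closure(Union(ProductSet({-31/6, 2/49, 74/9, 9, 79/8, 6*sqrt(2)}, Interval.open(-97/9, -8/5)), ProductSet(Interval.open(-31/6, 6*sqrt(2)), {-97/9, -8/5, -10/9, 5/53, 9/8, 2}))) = Union(ProductSet({-31/6, 2/49, 74/9, 9, 79/8, 6*sqrt(2)}, Interval(-97/9, -8/5)), ProductSet(Interval(-31/6, 6*sqrt(2)), {-97/9, -8/5, -10/9, 5/53, 9/8, 2}))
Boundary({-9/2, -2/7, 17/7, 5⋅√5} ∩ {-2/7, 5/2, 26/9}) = {-2/7}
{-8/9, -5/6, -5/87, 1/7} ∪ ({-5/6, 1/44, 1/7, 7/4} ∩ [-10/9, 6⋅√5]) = {-8/9, -5/6, -5/87, 1/44, 1/7, 7/4}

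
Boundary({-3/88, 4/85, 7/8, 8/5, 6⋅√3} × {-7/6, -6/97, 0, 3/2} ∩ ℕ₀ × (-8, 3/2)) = ∅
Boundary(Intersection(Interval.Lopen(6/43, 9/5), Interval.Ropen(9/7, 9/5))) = {9/7, 9/5}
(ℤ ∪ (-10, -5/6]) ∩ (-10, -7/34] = (-10, -5/6] ∪ {-9, -8, …, -1}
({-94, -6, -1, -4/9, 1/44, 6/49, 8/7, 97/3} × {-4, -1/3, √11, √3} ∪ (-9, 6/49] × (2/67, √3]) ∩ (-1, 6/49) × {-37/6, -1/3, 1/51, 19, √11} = {-4/9, 1/44} × {-1/3, √11}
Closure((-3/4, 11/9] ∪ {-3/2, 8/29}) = {-3/2} ∪ [-3/4, 11/9]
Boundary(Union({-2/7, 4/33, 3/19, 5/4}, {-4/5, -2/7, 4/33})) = {-4/5, -2/7, 4/33, 3/19, 5/4}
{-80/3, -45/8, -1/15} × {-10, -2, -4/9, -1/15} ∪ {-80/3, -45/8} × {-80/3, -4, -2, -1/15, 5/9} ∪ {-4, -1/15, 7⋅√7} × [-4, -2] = ({-80/3, -45/8} × {-80/3, -4, -2, -1/15, 5/9}) ∪ ({-80/3, -45/8, -1/15} × {-10, -2, -4/9, -1/15}) ∪ ({-4, -1/15, 7⋅√7} × [-4, -2])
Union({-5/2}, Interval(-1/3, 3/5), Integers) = Union({-5/2}, Integers, Interval(-1/3, 3/5))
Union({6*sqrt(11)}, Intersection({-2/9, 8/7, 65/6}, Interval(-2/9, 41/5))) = {-2/9, 8/7, 6*sqrt(11)}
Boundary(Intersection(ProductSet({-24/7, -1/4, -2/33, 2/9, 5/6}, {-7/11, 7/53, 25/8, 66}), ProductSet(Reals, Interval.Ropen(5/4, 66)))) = ProductSet({-24/7, -1/4, -2/33, 2/9, 5/6}, {25/8})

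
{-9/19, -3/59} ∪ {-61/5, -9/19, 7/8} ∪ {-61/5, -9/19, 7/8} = {-61/5, -9/19, -3/59, 7/8}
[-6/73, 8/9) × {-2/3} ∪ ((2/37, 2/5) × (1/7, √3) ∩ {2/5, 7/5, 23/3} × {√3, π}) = [-6/73, 8/9) × {-2/3}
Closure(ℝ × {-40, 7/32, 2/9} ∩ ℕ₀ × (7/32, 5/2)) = ℕ₀ × {2/9}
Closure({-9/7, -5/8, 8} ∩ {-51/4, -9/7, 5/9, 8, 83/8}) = {-9/7, 8}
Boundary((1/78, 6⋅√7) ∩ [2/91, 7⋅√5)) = {2/91, 7⋅√5}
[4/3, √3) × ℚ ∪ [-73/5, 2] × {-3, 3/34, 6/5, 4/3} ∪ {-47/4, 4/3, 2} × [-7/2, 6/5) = ([4/3, √3) × ℚ) ∪ ({-47/4, 4/3, 2} × [-7/2, 6/5)) ∪ ([-73/5, 2] × {-3, 3/34, 6/5, 4/3})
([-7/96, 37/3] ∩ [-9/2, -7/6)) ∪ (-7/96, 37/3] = (-7/96, 37/3]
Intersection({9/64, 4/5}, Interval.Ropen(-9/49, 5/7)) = {9/64}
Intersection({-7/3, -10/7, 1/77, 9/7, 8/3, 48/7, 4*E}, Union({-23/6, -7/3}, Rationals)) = {-7/3, -10/7, 1/77, 9/7, 8/3, 48/7}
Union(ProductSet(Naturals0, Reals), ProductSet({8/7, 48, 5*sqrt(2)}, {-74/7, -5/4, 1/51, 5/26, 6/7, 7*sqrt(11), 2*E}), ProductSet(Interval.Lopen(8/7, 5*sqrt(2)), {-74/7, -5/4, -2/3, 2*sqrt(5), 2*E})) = Union(ProductSet({8/7, 48, 5*sqrt(2)}, {-74/7, -5/4, 1/51, 5/26, 6/7, 7*sqrt(11), 2*E}), ProductSet(Interval.Lopen(8/7, 5*sqrt(2)), {-74/7, -5/4, -2/3, 2*sqrt(5), 2*E}), ProductSet(Naturals0, Reals))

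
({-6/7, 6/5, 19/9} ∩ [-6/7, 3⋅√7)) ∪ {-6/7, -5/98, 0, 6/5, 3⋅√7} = {-6/7, -5/98, 0, 6/5, 19/9, 3⋅√7}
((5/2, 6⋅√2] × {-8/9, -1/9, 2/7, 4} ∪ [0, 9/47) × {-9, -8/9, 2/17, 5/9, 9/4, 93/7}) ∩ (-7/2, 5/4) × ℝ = [0, 9/47) × {-9, -8/9, 2/17, 5/9, 9/4, 93/7}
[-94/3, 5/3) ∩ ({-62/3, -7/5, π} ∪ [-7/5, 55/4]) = {-62/3} ∪ [-7/5, 5/3)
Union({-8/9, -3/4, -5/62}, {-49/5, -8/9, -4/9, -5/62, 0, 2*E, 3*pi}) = {-49/5, -8/9, -3/4, -4/9, -5/62, 0, 2*E, 3*pi}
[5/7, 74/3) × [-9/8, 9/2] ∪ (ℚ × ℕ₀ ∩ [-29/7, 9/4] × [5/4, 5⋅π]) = ([5/7, 74/3) × [-9/8, 9/2]) ∪ ((ℚ ∩ [-29/7, 9/4]) × {2, 3, …, 15})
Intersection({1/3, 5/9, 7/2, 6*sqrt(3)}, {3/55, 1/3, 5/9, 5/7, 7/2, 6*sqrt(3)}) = {1/3, 5/9, 7/2, 6*sqrt(3)}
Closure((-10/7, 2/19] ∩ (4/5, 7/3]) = ∅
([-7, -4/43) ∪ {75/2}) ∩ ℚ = {75/2} ∪ (ℚ ∩ [-7, -4/43))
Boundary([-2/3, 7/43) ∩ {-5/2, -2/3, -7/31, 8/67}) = {-2/3, -7/31, 8/67}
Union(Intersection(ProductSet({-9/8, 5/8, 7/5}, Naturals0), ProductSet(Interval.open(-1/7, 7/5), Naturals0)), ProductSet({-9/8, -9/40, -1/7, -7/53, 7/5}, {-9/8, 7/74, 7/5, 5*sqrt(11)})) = Union(ProductSet({5/8}, Naturals0), ProductSet({-9/8, -9/40, -1/7, -7/53, 7/5}, {-9/8, 7/74, 7/5, 5*sqrt(11)}))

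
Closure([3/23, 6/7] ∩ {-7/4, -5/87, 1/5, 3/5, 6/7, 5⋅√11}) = {1/5, 3/5, 6/7}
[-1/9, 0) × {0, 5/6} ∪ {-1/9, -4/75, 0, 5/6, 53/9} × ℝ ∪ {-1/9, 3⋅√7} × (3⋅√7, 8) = ({-1/9, -4/75, 0, 5/6, 53/9} × ℝ) ∪ ([-1/9, 0) × {0, 5/6}) ∪ ({-1/9, 3⋅√7} × (3⋅√7, 8))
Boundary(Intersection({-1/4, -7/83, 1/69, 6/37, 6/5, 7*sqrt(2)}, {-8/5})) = EmptySet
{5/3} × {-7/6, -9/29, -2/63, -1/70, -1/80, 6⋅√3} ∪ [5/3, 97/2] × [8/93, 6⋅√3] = ({5/3} × {-7/6, -9/29, -2/63, -1/70, -1/80, 6⋅√3}) ∪ ([5/3, 97/2] × [8/93, 6⋅√3])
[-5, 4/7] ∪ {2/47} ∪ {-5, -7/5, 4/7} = [-5, 4/7]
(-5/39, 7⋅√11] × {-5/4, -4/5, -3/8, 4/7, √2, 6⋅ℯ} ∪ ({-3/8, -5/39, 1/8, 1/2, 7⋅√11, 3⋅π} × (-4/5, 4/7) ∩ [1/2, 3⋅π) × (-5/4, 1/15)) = ({1/2} × (-4/5, 1/15)) ∪ ((-5/39, 7⋅√11] × {-5/4, -4/5, -3/8, 4/7, √2, 6⋅ℯ})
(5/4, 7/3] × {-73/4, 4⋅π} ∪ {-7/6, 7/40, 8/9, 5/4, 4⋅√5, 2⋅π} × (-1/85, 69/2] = ((5/4, 7/3] × {-73/4, 4⋅π}) ∪ ({-7/6, 7/40, 8/9, 5/4, 4⋅√5, 2⋅π} × (-1/85, 69/2])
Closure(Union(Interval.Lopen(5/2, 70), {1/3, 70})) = Union({1/3}, Interval(5/2, 70))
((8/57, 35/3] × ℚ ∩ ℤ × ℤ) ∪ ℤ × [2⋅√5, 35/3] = ({1, 2, …, 11} × ℤ) ∪ (ℤ × [2⋅√5, 35/3])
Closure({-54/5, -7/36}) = {-54/5, -7/36}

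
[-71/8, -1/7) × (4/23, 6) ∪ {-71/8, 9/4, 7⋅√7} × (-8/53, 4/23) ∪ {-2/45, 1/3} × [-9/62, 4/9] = ({-2/45, 1/3} × [-9/62, 4/9]) ∪ ([-71/8, -1/7) × (4/23, 6)) ∪ ({-71/8, 9/4, 7⋅√7} × (-8/53, 4/23))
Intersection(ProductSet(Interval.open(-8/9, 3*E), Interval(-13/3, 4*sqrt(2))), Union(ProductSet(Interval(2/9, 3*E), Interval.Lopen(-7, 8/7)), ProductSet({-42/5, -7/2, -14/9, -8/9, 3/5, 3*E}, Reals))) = Union(ProductSet({3/5}, Interval(-13/3, 4*sqrt(2))), ProductSet(Interval.Ropen(2/9, 3*E), Interval(-13/3, 8/7)))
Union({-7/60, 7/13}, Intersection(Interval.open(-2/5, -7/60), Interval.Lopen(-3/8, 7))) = Union({7/13}, Interval.Lopen(-3/8, -7/60))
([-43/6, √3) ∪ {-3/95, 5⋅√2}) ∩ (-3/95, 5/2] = (-3/95, √3)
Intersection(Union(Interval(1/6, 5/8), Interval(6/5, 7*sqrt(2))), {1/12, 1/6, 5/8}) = {1/6, 5/8}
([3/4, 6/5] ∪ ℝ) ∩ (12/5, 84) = (12/5, 84)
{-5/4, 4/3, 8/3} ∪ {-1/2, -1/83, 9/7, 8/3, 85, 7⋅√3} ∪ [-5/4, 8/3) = [-5/4, 8/3] ∪ {85, 7⋅√3}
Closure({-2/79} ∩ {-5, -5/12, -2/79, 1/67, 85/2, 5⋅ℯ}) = {-2/79}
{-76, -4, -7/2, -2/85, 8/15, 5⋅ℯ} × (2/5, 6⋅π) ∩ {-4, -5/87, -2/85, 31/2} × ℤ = {-4, -2/85} × {1, 2, …, 18}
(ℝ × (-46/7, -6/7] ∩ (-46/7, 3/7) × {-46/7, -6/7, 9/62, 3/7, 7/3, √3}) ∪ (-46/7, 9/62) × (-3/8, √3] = ((-46/7, 3/7) × {-6/7}) ∪ ((-46/7, 9/62) × (-3/8, √3])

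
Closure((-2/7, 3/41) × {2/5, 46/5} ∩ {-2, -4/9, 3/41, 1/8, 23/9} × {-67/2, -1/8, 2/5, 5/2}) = ∅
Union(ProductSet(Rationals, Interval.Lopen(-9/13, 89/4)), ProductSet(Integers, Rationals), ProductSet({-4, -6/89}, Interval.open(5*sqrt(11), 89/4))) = Union(ProductSet(Integers, Rationals), ProductSet(Rationals, Interval.Lopen(-9/13, 89/4)))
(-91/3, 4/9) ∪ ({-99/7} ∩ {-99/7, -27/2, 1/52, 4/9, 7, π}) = (-91/3, 4/9)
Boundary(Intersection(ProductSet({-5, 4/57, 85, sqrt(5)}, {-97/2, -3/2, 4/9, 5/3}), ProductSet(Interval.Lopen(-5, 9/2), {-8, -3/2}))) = ProductSet({4/57, sqrt(5)}, {-3/2})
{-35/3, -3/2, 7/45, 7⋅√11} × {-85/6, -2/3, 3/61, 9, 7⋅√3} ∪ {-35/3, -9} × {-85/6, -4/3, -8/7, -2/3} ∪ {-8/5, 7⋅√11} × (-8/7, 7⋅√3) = ({-35/3, -9} × {-85/6, -4/3, -8/7, -2/3}) ∪ ({-8/5, 7⋅√11} × (-8/7, 7⋅√3)) ∪ ({-35/3, -3/2, 7/45, 7⋅√11} × {-85/6, -2/3, 3/61, 9, 7⋅√3})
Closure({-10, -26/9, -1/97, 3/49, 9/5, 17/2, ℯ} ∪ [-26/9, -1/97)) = {-10, 3/49, 9/5, 17/2, ℯ} ∪ [-26/9, -1/97]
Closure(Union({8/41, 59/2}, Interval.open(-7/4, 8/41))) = Union({59/2}, Interval(-7/4, 8/41))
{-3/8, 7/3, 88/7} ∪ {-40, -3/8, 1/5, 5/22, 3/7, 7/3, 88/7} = {-40, -3/8, 1/5, 5/22, 3/7, 7/3, 88/7}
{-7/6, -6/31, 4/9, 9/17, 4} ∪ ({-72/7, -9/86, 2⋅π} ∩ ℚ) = {-72/7, -7/6, -6/31, -9/86, 4/9, 9/17, 4}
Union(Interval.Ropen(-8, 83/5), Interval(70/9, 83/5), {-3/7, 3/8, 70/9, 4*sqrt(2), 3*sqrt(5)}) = Interval(-8, 83/5)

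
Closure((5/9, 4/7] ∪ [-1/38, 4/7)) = [-1/38, 4/7]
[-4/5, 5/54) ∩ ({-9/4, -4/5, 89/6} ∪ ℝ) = [-4/5, 5/54)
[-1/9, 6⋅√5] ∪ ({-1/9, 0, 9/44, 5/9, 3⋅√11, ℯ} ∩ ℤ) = [-1/9, 6⋅√5]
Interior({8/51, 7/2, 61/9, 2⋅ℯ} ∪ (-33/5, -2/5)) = (-33/5, -2/5)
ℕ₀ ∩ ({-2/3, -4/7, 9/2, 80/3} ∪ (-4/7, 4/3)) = {0, 1}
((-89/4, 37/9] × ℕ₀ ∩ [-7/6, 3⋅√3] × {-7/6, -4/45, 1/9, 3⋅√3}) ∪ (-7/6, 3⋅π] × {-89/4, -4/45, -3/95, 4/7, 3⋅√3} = (-7/6, 3⋅π] × {-89/4, -4/45, -3/95, 4/7, 3⋅√3}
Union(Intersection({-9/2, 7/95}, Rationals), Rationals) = Rationals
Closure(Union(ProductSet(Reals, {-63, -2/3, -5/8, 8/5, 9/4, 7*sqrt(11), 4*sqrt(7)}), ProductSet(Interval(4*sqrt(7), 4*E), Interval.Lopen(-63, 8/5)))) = Union(ProductSet({4*sqrt(7), 4*E}, Interval(-63, 8/5)), ProductSet(Interval(4*sqrt(7), 4*E), Interval.Lopen(-63, 8/5)), ProductSet(Reals, {-63, -2/3, -5/8, 8/5, 9/4, 7*sqrt(11), 4*sqrt(7)}))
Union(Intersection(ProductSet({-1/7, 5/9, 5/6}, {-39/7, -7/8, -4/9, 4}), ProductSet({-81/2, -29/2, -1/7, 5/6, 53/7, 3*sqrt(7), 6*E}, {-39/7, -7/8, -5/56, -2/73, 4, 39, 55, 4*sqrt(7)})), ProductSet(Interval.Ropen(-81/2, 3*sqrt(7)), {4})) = Union(ProductSet({-1/7, 5/6}, {-39/7, -7/8, 4}), ProductSet(Interval.Ropen(-81/2, 3*sqrt(7)), {4}))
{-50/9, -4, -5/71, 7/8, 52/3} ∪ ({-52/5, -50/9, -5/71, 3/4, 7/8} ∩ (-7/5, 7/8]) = {-50/9, -4, -5/71, 3/4, 7/8, 52/3}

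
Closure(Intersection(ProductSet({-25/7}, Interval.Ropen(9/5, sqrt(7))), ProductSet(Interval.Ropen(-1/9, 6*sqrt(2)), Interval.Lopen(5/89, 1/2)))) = EmptySet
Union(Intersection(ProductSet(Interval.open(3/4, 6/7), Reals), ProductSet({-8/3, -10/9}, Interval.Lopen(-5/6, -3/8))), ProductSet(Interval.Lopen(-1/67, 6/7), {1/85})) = ProductSet(Interval.Lopen(-1/67, 6/7), {1/85})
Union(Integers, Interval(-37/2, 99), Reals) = Interval(-oo, oo)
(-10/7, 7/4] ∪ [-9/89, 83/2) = (-10/7, 83/2)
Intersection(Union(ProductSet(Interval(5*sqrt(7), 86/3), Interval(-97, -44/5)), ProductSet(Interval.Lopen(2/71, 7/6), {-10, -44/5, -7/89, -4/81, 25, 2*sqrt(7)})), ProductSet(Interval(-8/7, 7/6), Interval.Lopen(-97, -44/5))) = ProductSet(Interval.Lopen(2/71, 7/6), {-10, -44/5})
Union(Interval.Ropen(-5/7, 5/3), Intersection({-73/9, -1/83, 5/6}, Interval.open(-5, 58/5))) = Interval.Ropen(-5/7, 5/3)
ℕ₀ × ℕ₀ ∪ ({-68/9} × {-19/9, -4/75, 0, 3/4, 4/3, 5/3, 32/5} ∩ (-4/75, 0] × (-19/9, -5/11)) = ℕ₀ × ℕ₀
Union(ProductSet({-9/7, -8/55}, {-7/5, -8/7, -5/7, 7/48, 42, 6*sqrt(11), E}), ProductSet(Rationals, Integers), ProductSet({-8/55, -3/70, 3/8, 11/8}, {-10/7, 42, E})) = Union(ProductSet({-9/7, -8/55}, {-7/5, -8/7, -5/7, 7/48, 42, 6*sqrt(11), E}), ProductSet({-8/55, -3/70, 3/8, 11/8}, {-10/7, 42, E}), ProductSet(Rationals, Integers))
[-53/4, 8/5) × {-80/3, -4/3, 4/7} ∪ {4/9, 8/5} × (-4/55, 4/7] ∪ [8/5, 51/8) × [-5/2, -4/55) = ({4/9, 8/5} × (-4/55, 4/7]) ∪ ([-53/4, 8/5) × {-80/3, -4/3, 4/7}) ∪ ([8/5, 51/8) × [-5/2, -4/55))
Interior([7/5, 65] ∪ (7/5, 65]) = (7/5, 65)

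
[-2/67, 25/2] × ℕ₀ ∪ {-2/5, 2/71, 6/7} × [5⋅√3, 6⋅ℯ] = ([-2/67, 25/2] × ℕ₀) ∪ ({-2/5, 2/71, 6/7} × [5⋅√3, 6⋅ℯ])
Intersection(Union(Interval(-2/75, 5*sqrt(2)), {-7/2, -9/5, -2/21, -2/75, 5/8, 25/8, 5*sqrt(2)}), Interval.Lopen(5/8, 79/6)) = Interval.Lopen(5/8, 5*sqrt(2))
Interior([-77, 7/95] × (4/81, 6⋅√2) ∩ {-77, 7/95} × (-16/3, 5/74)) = ∅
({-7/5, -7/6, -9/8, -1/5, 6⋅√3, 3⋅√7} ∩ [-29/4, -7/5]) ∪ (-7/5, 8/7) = [-7/5, 8/7)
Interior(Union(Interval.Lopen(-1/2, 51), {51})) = Interval.open(-1/2, 51)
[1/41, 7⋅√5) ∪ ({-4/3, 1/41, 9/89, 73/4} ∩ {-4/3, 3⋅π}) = {-4/3} ∪ [1/41, 7⋅√5)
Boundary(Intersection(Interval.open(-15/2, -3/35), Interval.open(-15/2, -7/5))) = {-15/2, -7/5}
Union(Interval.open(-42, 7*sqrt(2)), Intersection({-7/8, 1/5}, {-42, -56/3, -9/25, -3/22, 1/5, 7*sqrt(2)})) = Interval.open(-42, 7*sqrt(2))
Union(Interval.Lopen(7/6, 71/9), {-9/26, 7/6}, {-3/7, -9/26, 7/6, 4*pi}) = Union({-3/7, -9/26, 4*pi}, Interval(7/6, 71/9))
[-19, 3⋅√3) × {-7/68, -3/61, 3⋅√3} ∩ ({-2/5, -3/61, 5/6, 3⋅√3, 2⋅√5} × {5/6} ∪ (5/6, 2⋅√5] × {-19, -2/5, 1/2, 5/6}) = ∅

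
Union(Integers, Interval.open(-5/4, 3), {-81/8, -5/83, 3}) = Union({-81/8}, Integers, Interval.Lopen(-5/4, 3))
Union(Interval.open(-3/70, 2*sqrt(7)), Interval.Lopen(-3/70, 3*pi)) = Interval.Lopen(-3/70, 3*pi)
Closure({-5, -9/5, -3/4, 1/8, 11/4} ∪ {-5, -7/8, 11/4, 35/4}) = {-5, -9/5, -7/8, -3/4, 1/8, 11/4, 35/4}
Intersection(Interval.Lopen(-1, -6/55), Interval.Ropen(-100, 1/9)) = Interval.Lopen(-1, -6/55)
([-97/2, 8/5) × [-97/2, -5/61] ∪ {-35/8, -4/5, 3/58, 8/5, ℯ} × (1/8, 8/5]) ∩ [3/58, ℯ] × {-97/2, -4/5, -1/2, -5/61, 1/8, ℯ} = [3/58, 8/5) × {-97/2, -4/5, -1/2, -5/61}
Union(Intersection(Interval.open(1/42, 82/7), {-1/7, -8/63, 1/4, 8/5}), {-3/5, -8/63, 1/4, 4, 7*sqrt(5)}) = {-3/5, -8/63, 1/4, 8/5, 4, 7*sqrt(5)}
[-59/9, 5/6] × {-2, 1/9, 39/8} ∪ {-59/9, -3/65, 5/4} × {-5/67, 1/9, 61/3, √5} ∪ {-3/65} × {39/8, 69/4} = ({-3/65} × {39/8, 69/4}) ∪ ([-59/9, 5/6] × {-2, 1/9, 39/8}) ∪ ({-59/9, -3/65, 5/4} × {-5/67, 1/9, 61/3, √5})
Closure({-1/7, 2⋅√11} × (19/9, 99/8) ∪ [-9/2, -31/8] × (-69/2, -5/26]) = ([-9/2, -31/8] × [-69/2, -5/26]) ∪ ({-1/7, 2⋅√11} × [19/9, 99/8])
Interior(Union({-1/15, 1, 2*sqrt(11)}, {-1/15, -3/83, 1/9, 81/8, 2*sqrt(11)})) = EmptySet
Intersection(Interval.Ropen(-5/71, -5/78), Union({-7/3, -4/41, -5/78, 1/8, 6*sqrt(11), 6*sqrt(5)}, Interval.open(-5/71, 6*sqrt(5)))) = Interval.open(-5/71, -5/78)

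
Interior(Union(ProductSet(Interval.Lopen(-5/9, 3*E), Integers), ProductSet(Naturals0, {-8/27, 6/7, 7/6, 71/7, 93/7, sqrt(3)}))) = EmptySet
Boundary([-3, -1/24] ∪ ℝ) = ∅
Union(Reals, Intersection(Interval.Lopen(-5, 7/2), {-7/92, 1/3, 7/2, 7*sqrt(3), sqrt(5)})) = Reals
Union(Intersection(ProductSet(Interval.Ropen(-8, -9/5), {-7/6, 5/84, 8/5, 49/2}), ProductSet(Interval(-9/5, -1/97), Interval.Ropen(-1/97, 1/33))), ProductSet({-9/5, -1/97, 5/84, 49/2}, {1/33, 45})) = ProductSet({-9/5, -1/97, 5/84, 49/2}, {1/33, 45})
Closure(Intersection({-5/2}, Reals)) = {-5/2}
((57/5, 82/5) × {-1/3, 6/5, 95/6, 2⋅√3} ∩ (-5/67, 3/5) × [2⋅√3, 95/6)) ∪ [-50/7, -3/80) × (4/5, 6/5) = [-50/7, -3/80) × (4/5, 6/5)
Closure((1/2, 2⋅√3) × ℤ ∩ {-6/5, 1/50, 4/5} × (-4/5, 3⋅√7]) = {4/5} × {0, 1, …, 7}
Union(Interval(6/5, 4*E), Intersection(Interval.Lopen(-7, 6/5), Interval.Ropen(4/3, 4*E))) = Interval(6/5, 4*E)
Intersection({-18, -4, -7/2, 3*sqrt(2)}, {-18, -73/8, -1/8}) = {-18}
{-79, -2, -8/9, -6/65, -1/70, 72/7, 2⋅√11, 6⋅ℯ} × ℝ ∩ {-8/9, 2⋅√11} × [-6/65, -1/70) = {-8/9, 2⋅√11} × [-6/65, -1/70)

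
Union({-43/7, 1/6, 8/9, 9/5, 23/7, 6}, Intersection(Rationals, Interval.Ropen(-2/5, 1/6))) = Union({-43/7, 1/6, 8/9, 9/5, 23/7, 6}, Intersection(Interval.Ropen(-2/5, 1/6), Rationals))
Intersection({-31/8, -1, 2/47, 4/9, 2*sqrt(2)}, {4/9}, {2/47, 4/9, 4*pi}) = {4/9}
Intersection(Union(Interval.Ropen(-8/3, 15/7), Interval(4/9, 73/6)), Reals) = Interval(-8/3, 73/6)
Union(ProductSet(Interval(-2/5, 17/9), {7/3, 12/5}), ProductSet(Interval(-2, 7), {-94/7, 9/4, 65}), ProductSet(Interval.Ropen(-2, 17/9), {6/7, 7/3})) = Union(ProductSet(Interval.Ropen(-2, 17/9), {6/7, 7/3}), ProductSet(Interval(-2, 7), {-94/7, 9/4, 65}), ProductSet(Interval(-2/5, 17/9), {7/3, 12/5}))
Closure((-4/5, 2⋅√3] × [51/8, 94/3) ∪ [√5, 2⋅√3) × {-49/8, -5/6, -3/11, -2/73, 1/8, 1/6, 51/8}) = ({-4/5, 2⋅√3} × [51/8, 94/3]) ∪ ([-4/5, 2⋅√3] × {51/8, 94/3}) ∪ ((-4/5, 2⋅√3] × [51/8, 94/3)) ∪ ([√5, 2⋅√3] × {-49/8, -5/6, -3/11, -2/73, 1/8, 1/6, 51/8})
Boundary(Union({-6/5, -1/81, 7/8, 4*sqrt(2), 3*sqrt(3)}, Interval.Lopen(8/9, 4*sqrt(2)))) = {-6/5, -1/81, 7/8, 8/9, 4*sqrt(2)}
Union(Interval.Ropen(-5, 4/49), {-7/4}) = Interval.Ropen(-5, 4/49)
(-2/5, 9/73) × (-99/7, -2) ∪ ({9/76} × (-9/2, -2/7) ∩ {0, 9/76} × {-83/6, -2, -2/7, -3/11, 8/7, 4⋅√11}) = ({9/76} × {-2}) ∪ ((-2/5, 9/73) × (-99/7, -2))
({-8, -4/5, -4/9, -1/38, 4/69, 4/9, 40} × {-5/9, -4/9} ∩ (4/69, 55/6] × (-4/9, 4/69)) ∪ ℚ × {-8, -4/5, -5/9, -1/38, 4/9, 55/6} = ℚ × {-8, -4/5, -5/9, -1/38, 4/9, 55/6}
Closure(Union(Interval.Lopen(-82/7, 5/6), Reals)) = Interval(-oo, oo)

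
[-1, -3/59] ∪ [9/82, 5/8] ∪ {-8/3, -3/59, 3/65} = {-8/3, 3/65} ∪ [-1, -3/59] ∪ [9/82, 5/8]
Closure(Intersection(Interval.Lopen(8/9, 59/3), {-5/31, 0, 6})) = {6}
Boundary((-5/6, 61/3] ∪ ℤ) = {-5/6, 61/3} ∪ (ℤ \ (-5/6, 61/3))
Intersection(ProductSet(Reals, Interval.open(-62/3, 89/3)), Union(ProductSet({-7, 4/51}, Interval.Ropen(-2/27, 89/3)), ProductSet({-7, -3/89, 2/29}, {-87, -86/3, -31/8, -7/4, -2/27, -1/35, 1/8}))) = Union(ProductSet({-7, 4/51}, Interval.Ropen(-2/27, 89/3)), ProductSet({-7, -3/89, 2/29}, {-31/8, -7/4, -2/27, -1/35, 1/8}))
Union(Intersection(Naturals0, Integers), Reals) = Reals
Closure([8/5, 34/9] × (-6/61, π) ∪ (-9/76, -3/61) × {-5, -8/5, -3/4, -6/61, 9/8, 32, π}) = ([8/5, 34/9] × [-6/61, π]) ∪ ([-9/76, -3/61] × {-5, -8/5, -3/4, -6/61, 9/8, 32, π})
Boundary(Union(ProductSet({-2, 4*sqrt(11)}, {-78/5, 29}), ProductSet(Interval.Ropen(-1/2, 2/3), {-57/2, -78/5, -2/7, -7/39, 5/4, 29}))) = Union(ProductSet({-2, 4*sqrt(11)}, {-78/5, 29}), ProductSet(Interval(-1/2, 2/3), {-57/2, -78/5, -2/7, -7/39, 5/4, 29}))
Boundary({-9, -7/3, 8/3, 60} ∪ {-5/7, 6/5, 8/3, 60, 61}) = {-9, -7/3, -5/7, 6/5, 8/3, 60, 61}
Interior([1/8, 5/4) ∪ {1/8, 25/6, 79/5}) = (1/8, 5/4)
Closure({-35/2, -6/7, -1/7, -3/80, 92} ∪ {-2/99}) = {-35/2, -6/7, -1/7, -3/80, -2/99, 92}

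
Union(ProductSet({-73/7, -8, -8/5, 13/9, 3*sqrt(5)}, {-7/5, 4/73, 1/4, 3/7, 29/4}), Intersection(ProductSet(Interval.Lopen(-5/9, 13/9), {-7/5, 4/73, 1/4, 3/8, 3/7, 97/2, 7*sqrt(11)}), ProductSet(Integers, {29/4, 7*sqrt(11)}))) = Union(ProductSet({-73/7, -8, -8/5, 13/9, 3*sqrt(5)}, {-7/5, 4/73, 1/4, 3/7, 29/4}), ProductSet(Range(0, 2, 1), {7*sqrt(11)}))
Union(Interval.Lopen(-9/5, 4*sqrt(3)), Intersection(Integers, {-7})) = Union({-7}, Interval.Lopen(-9/5, 4*sqrt(3)))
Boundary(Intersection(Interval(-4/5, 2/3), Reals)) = {-4/5, 2/3}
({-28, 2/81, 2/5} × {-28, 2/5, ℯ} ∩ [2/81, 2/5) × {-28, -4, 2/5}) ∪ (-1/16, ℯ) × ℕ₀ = ({2/81} × {-28, 2/5}) ∪ ((-1/16, ℯ) × ℕ₀)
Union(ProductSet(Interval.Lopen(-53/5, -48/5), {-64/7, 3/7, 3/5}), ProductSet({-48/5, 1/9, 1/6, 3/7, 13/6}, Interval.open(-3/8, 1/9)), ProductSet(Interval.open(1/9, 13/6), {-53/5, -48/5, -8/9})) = Union(ProductSet({-48/5, 1/9, 1/6, 3/7, 13/6}, Interval.open(-3/8, 1/9)), ProductSet(Interval.Lopen(-53/5, -48/5), {-64/7, 3/7, 3/5}), ProductSet(Interval.open(1/9, 13/6), {-53/5, -48/5, -8/9}))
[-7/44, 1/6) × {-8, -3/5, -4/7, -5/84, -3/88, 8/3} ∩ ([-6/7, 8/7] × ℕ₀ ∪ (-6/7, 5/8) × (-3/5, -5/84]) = [-7/44, 1/6) × {-4/7, -5/84}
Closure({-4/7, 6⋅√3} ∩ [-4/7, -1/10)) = {-4/7}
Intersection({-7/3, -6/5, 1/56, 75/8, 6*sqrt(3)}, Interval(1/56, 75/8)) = {1/56, 75/8}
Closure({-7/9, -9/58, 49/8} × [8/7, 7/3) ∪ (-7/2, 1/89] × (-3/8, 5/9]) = ({-7/2, 1/89} × [-3/8, 5/9]) ∪ ([-7/2, 1/89] × {-3/8, 5/9}) ∪ ({-7/9, -9/58, 49/8} × [8/7, 7/3]) ∪ ((-7/2, 1/89] × (-3/8, 5/9])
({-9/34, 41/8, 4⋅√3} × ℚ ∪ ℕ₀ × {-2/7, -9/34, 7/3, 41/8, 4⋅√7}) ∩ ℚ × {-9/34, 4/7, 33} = (ℕ₀ × {-9/34}) ∪ ({-9/34, 41/8} × {-9/34, 4/7, 33})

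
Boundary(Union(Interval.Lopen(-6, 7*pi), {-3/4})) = {-6, 7*pi}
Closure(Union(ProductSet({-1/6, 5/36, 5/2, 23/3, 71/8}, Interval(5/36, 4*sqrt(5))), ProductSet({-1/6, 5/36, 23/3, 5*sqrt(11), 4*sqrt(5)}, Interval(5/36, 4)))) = Union(ProductSet({-1/6, 5/36, 5/2, 23/3, 71/8}, Interval(5/36, 4*sqrt(5))), ProductSet({-1/6, 5/36, 23/3, 5*sqrt(11), 4*sqrt(5)}, Interval(5/36, 4)))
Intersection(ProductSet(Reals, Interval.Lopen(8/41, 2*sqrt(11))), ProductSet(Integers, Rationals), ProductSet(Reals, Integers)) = ProductSet(Integers, Range(1, 7, 1))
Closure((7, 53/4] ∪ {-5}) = {-5} ∪ [7, 53/4]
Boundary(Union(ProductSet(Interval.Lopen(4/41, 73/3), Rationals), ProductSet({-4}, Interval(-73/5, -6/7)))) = Union(ProductSet({-4}, Interval(-73/5, -6/7)), ProductSet(Interval(4/41, 73/3), Reals))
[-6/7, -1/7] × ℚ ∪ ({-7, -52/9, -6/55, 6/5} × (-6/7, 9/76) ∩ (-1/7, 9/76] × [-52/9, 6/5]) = ([-6/7, -1/7] × ℚ) ∪ ({-6/55} × (-6/7, 9/76))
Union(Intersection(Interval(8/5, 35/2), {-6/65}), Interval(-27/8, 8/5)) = Interval(-27/8, 8/5)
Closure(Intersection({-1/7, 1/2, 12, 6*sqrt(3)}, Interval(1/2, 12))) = {1/2, 12, 6*sqrt(3)}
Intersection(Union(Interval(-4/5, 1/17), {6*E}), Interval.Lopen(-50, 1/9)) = Interval(-4/5, 1/17)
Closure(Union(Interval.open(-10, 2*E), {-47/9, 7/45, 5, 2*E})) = Interval(-10, 2*E)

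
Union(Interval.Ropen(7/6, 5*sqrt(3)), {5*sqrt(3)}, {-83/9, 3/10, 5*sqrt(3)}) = Union({-83/9, 3/10}, Interval(7/6, 5*sqrt(3)))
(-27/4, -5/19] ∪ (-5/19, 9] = (-27/4, 9]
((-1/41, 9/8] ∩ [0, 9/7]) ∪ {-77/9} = {-77/9} ∪ [0, 9/8]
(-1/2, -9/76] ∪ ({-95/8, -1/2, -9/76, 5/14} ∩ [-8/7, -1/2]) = [-1/2, -9/76]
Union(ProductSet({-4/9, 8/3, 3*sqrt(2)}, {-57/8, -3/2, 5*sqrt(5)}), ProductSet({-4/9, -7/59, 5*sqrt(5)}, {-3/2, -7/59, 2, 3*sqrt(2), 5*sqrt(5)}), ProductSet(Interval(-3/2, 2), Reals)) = Union(ProductSet({-4/9, -7/59, 5*sqrt(5)}, {-3/2, -7/59, 2, 3*sqrt(2), 5*sqrt(5)}), ProductSet({-4/9, 8/3, 3*sqrt(2)}, {-57/8, -3/2, 5*sqrt(5)}), ProductSet(Interval(-3/2, 2), Reals))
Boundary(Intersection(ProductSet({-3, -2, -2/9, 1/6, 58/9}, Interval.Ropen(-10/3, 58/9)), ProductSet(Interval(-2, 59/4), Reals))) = ProductSet({-2, -2/9, 1/6, 58/9}, Interval(-10/3, 58/9))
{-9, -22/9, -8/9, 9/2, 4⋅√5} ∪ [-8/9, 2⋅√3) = {-9, -22/9, 9/2, 4⋅√5} ∪ [-8/9, 2⋅√3)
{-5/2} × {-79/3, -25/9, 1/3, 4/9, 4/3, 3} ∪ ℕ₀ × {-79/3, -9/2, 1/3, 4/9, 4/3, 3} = (ℕ₀ × {-79/3, -9/2, 1/3, 4/9, 4/3, 3}) ∪ ({-5/2} × {-79/3, -25/9, 1/3, 4/9, 4/3, 3})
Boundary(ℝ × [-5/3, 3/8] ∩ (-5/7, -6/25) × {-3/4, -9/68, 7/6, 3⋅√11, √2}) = [-5/7, -6/25] × {-3/4, -9/68}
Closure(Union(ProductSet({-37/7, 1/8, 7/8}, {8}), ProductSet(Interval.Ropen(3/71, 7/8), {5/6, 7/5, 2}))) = Union(ProductSet({-37/7, 1/8, 7/8}, {8}), ProductSet(Interval(3/71, 7/8), {5/6, 7/5, 2}))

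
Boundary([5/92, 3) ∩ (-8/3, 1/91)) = ∅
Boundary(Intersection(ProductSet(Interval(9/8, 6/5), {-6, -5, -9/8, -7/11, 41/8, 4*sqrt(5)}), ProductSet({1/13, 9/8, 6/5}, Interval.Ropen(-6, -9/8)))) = ProductSet({9/8, 6/5}, {-6, -5})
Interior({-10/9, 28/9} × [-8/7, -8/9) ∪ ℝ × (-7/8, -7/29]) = ℝ × (-7/8, -7/29)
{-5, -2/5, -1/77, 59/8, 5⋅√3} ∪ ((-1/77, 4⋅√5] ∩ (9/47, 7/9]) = {-5, -2/5, -1/77, 59/8, 5⋅√3} ∪ (9/47, 7/9]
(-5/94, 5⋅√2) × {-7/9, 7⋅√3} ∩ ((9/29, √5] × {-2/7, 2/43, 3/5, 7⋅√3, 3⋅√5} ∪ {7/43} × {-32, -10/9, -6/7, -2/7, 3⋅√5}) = (9/29, √5] × {7⋅√3}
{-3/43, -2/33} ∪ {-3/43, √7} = {-3/43, -2/33, √7}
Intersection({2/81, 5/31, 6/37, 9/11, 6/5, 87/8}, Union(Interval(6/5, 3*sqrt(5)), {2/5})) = {6/5}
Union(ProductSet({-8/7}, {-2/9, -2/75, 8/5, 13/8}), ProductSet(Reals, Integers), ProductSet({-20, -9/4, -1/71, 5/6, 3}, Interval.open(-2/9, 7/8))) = Union(ProductSet({-8/7}, {-2/9, -2/75, 8/5, 13/8}), ProductSet({-20, -9/4, -1/71, 5/6, 3}, Interval.open(-2/9, 7/8)), ProductSet(Reals, Integers))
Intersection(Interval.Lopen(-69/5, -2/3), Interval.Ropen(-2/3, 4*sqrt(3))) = {-2/3}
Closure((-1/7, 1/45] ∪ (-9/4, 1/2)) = [-9/4, 1/2]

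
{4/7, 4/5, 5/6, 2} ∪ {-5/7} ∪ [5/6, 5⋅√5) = {-5/7, 4/7, 4/5} ∪ [5/6, 5⋅√5)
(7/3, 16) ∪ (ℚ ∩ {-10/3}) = {-10/3} ∪ (7/3, 16)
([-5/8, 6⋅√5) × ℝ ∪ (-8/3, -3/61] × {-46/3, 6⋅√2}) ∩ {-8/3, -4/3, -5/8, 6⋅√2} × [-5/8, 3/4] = {-5/8, 6⋅√2} × [-5/8, 3/4]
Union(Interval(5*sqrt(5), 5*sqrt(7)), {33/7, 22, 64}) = Union({33/7, 22, 64}, Interval(5*sqrt(5), 5*sqrt(7)))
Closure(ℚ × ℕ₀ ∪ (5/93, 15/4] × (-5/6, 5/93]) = ({5/93, 15/4} × [-5/6, 5/93]) ∪ ([5/93, 15/4] × {-5/6, 5/93}) ∪ (ℝ × (ℕ₀ \ (-5/6, 5/93))) ∪ ((5/93, 15/4] × (-5/6, 5/93]) ∪ ((ℚ ∪ (-∞, 5/93] ∪ [15/4, ∞)) × ℕ₀)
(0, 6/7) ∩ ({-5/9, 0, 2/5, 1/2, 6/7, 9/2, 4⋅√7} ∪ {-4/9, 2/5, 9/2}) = {2/5, 1/2}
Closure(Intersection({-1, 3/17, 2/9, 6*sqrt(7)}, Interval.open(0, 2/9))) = {3/17}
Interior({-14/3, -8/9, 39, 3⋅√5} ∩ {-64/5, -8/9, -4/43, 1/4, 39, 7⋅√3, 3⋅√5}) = ∅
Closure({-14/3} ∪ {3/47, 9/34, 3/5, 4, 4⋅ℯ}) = {-14/3, 3/47, 9/34, 3/5, 4, 4⋅ℯ}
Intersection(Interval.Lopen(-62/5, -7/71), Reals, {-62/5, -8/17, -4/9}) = {-8/17, -4/9}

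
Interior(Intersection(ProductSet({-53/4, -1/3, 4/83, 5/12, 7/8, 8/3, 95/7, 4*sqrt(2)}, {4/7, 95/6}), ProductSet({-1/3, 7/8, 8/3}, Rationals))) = EmptySet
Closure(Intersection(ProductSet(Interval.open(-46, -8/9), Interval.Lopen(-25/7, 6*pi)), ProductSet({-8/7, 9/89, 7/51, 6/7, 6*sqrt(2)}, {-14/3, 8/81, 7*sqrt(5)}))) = ProductSet({-8/7}, {8/81, 7*sqrt(5)})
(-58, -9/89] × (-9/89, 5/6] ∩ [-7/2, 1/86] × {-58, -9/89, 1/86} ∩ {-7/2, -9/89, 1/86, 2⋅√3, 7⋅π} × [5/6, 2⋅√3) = ∅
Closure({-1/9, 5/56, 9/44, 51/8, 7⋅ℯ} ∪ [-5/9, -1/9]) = [-5/9, -1/9] ∪ {5/56, 9/44, 51/8, 7⋅ℯ}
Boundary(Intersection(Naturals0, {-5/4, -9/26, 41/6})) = EmptySet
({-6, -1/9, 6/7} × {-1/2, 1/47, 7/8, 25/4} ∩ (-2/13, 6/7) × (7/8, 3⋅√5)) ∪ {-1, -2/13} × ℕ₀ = ({-1/9} × {25/4}) ∪ ({-1, -2/13} × ℕ₀)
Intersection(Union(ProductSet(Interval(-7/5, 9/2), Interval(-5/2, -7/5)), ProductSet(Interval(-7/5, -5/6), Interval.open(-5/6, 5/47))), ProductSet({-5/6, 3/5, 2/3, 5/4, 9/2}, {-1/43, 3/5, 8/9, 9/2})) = ProductSet({-5/6}, {-1/43})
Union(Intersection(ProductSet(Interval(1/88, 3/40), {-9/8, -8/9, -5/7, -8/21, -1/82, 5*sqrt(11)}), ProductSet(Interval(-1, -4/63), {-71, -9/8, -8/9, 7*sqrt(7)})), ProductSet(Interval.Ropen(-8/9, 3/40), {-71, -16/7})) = ProductSet(Interval.Ropen(-8/9, 3/40), {-71, -16/7})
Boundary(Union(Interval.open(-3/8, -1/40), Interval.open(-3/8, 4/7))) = {-3/8, 4/7}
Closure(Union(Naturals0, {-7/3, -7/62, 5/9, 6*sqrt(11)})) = Union({-7/3, -7/62, 5/9, 6*sqrt(11)}, Naturals0)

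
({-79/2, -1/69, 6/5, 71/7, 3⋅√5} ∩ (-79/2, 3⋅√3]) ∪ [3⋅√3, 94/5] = {-1/69, 6/5} ∪ [3⋅√3, 94/5]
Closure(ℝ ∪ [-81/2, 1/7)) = (-∞, ∞)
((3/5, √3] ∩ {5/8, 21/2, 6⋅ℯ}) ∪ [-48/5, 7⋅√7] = [-48/5, 7⋅√7]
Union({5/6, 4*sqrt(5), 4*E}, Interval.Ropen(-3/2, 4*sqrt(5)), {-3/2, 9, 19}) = Union({9, 19, 4*E}, Interval(-3/2, 4*sqrt(5)))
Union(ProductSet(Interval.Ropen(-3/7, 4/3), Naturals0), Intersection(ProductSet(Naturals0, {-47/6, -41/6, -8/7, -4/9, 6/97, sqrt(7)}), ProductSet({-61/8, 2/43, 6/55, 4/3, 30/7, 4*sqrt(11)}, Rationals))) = ProductSet(Interval.Ropen(-3/7, 4/3), Naturals0)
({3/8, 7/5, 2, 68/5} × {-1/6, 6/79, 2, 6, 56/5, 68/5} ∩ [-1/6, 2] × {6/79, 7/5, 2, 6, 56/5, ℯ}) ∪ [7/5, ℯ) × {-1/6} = ([7/5, ℯ) × {-1/6}) ∪ ({3/8, 7/5, 2} × {6/79, 2, 6, 56/5})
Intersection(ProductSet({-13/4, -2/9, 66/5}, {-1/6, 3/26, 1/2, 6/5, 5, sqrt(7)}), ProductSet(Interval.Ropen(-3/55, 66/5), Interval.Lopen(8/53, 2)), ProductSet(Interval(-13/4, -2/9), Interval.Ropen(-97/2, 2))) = EmptySet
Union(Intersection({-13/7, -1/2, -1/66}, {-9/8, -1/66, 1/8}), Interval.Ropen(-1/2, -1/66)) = Interval(-1/2, -1/66)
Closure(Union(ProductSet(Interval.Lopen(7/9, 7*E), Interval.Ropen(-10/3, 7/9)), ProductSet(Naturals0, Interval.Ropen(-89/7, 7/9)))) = Union(ProductSet({7/9, 7*E}, Interval(-10/3, 7/9)), ProductSet(Interval(7/9, 7*E), {-10/3, 7/9}), ProductSet(Interval.Lopen(7/9, 7*E), Interval.Ropen(-10/3, 7/9)), ProductSet(Naturals0, Interval(-89/7, 7/9)))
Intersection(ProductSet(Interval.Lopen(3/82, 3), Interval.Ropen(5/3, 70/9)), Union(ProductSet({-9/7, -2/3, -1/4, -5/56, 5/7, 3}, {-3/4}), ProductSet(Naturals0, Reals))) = ProductSet(Range(1, 4, 1), Interval.Ropen(5/3, 70/9))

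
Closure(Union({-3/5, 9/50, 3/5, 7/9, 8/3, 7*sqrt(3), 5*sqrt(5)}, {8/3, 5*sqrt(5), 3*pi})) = {-3/5, 9/50, 3/5, 7/9, 8/3, 7*sqrt(3), 5*sqrt(5), 3*pi}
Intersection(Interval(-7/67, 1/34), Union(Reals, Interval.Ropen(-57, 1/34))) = Interval(-7/67, 1/34)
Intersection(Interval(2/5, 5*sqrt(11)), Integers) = Range(1, 17, 1)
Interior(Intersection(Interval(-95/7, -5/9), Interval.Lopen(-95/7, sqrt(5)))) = Interval.open(-95/7, -5/9)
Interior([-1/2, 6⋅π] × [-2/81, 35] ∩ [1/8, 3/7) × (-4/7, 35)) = (1/8, 3/7) × (-2/81, 35)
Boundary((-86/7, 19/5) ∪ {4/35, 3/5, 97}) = {-86/7, 19/5, 97}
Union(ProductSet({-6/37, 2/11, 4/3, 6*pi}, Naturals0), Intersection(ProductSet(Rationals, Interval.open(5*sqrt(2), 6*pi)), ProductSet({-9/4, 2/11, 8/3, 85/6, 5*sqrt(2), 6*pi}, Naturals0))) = Union(ProductSet({-9/4, 2/11, 8/3, 85/6}, Range(8, 19, 1)), ProductSet({-6/37, 2/11, 4/3, 6*pi}, Naturals0))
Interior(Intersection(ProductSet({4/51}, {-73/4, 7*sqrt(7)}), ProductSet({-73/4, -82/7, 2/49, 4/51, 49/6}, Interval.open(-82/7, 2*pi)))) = EmptySet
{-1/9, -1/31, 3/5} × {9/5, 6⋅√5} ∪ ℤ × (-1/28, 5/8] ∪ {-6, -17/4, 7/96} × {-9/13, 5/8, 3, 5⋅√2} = (ℤ × (-1/28, 5/8]) ∪ ({-1/9, -1/31, 3/5} × {9/5, 6⋅√5}) ∪ ({-6, -17/4, 7/96} × {-9/13, 5/8, 3, 5⋅√2})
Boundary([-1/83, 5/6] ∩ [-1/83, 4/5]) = {-1/83, 4/5}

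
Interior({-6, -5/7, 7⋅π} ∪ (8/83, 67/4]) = (8/83, 67/4)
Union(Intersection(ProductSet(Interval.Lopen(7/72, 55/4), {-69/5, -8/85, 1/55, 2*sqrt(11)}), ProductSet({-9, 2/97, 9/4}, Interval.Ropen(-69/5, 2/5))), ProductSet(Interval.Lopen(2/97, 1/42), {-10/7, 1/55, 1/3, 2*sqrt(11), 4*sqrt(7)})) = Union(ProductSet({9/4}, {-69/5, -8/85, 1/55}), ProductSet(Interval.Lopen(2/97, 1/42), {-10/7, 1/55, 1/3, 2*sqrt(11), 4*sqrt(7)}))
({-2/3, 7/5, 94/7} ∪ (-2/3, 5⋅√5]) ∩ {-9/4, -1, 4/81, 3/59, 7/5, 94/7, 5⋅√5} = {4/81, 3/59, 7/5, 94/7, 5⋅√5}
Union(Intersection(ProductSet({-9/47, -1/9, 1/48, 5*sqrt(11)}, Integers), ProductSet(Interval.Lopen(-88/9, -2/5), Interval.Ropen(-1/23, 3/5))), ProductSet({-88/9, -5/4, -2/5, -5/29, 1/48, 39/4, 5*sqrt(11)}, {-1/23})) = ProductSet({-88/9, -5/4, -2/5, -5/29, 1/48, 39/4, 5*sqrt(11)}, {-1/23})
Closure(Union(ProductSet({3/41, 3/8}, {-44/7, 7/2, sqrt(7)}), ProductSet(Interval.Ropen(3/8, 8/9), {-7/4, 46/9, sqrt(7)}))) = Union(ProductSet({3/41, 3/8}, {-44/7, 7/2, sqrt(7)}), ProductSet(Interval(3/8, 8/9), {-7/4, 46/9, sqrt(7)}))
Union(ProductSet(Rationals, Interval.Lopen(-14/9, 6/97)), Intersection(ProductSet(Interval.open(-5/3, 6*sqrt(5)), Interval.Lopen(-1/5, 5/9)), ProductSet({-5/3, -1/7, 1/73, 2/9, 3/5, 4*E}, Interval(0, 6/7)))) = Union(ProductSet({-1/7, 1/73, 2/9, 3/5, 4*E}, Interval(0, 5/9)), ProductSet(Rationals, Interval.Lopen(-14/9, 6/97)))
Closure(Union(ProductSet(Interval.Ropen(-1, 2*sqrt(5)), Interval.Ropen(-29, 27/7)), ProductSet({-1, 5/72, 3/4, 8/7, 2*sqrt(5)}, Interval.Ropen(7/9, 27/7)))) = Union(ProductSet({-1, 2*sqrt(5)}, Interval(-29, 27/7)), ProductSet({-1, 5/72, 3/4, 8/7, 2*sqrt(5)}, Interval.Ropen(7/9, 27/7)), ProductSet(Interval(-1, 2*sqrt(5)), {-29, 27/7}), ProductSet(Interval.Ropen(-1, 2*sqrt(5)), Interval.Ropen(-29, 27/7)))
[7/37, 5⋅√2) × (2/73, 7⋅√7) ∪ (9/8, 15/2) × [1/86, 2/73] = ((9/8, 15/2) × [1/86, 2/73]) ∪ ([7/37, 5⋅√2) × (2/73, 7⋅√7))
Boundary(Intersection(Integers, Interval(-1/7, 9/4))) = Range(0, 3, 1)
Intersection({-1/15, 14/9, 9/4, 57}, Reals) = {-1/15, 14/9, 9/4, 57}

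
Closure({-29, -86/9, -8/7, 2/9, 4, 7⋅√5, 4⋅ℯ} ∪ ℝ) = ℝ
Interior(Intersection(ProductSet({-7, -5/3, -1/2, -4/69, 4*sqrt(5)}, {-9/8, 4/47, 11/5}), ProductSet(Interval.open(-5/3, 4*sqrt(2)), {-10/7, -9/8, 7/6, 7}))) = EmptySet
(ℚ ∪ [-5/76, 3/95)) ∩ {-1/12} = {-1/12}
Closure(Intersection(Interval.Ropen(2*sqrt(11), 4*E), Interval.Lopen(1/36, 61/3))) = Interval(2*sqrt(11), 4*E)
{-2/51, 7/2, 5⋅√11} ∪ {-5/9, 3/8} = {-5/9, -2/51, 3/8, 7/2, 5⋅√11}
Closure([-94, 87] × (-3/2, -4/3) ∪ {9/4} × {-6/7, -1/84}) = ({9/4} × {-6/7, -1/84}) ∪ ([-94, 87] × [-3/2, -4/3])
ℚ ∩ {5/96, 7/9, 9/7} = {5/96, 7/9, 9/7}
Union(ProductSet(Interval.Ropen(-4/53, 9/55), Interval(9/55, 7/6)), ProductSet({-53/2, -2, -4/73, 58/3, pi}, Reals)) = Union(ProductSet({-53/2, -2, -4/73, 58/3, pi}, Reals), ProductSet(Interval.Ropen(-4/53, 9/55), Interval(9/55, 7/6)))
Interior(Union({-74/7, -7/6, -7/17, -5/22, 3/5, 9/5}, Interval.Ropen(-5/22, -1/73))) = Interval.open(-5/22, -1/73)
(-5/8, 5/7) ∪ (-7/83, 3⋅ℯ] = (-5/8, 3⋅ℯ]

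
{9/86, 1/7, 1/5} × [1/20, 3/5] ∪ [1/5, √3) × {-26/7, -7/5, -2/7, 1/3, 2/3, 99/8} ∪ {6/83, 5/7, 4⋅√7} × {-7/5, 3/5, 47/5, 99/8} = ({9/86, 1/7, 1/5} × [1/20, 3/5]) ∪ ({6/83, 5/7, 4⋅√7} × {-7/5, 3/5, 47/5, 99/8}) ∪ ([1/5, √3) × {-26/7, -7/5, -2/7, 1/3, 2/3, 99/8})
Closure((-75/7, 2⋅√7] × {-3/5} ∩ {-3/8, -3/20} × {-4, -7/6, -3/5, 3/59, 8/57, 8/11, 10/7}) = {-3/8, -3/20} × {-3/5}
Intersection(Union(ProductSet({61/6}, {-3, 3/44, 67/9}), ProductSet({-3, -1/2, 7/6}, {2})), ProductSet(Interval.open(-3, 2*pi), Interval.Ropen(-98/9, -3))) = EmptySet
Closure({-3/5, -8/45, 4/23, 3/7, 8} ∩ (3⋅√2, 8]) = {8}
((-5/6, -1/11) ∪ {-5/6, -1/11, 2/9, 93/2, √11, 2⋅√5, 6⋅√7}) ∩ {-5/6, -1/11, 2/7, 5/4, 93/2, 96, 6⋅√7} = {-5/6, -1/11, 93/2, 6⋅√7}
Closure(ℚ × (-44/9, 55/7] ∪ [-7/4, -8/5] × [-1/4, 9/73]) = (ℚ × (-44/9, 55/7]) ∪ ([-7/4, -8/5] × [-1/4, 9/73]) ∪ (ℝ × ([-44/9, -1/4] ∪ [9/73, 55/7])) ∪ (((-∞, -7/4] ∪ [-8/5, ∞)) × [-44/9, 55/7])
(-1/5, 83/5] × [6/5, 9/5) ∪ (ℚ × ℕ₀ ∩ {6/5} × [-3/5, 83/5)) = ({6/5} × {0, 1, …, 16}) ∪ ((-1/5, 83/5] × [6/5, 9/5))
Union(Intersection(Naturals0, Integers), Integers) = Integers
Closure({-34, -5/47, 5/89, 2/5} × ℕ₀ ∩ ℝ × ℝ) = {-34, -5/47, 5/89, 2/5} × ℕ₀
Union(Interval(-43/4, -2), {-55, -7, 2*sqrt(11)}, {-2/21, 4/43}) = Union({-55, -2/21, 4/43, 2*sqrt(11)}, Interval(-43/4, -2))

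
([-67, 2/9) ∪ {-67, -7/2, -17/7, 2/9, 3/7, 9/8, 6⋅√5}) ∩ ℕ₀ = {0}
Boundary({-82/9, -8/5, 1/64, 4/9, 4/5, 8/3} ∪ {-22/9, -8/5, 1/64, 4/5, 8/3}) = {-82/9, -22/9, -8/5, 1/64, 4/9, 4/5, 8/3}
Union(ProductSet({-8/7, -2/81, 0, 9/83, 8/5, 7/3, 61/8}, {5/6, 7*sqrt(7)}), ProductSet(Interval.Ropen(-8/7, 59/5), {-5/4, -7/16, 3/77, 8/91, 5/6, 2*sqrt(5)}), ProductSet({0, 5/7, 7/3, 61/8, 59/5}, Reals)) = Union(ProductSet({0, 5/7, 7/3, 61/8, 59/5}, Reals), ProductSet({-8/7, -2/81, 0, 9/83, 8/5, 7/3, 61/8}, {5/6, 7*sqrt(7)}), ProductSet(Interval.Ropen(-8/7, 59/5), {-5/4, -7/16, 3/77, 8/91, 5/6, 2*sqrt(5)}))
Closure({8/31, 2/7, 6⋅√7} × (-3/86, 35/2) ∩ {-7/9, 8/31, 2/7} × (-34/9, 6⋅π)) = {8/31, 2/7} × [-3/86, 35/2]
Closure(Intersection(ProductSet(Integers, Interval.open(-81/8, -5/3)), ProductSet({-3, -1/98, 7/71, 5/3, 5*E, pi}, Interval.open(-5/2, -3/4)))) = ProductSet({-3}, Interval(-5/2, -5/3))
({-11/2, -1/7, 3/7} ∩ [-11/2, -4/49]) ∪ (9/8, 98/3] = {-11/2, -1/7} ∪ (9/8, 98/3]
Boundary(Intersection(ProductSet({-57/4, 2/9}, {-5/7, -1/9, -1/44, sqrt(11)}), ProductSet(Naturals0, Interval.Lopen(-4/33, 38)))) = EmptySet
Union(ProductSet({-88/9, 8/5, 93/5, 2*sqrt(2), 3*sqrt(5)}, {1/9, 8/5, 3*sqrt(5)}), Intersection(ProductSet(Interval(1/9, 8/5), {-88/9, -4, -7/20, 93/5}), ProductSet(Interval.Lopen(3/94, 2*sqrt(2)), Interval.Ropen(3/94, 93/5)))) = ProductSet({-88/9, 8/5, 93/5, 2*sqrt(2), 3*sqrt(5)}, {1/9, 8/5, 3*sqrt(5)})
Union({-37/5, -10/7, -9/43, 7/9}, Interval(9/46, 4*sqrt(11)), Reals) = Interval(-oo, oo)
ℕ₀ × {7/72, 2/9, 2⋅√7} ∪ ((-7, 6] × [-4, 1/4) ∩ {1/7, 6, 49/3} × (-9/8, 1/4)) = ({1/7, 6} × (-9/8, 1/4)) ∪ (ℕ₀ × {7/72, 2/9, 2⋅√7})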